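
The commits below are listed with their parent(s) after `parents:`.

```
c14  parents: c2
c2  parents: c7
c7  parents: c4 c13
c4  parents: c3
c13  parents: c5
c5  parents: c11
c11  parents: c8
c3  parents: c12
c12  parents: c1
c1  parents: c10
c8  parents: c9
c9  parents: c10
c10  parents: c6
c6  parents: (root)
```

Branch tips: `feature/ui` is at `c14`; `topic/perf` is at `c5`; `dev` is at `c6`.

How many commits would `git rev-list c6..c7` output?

Reachable from c7: {c1, c10, c11, c12, c13, c3, c4, c5, c6, c7, c8, c9}.
Reachable from c6: {c6}.
In c7's history but not c6's: {c1, c10, c11, c12, c13, c3, c4, c5, c7, c8, c9} — 11 commits.

11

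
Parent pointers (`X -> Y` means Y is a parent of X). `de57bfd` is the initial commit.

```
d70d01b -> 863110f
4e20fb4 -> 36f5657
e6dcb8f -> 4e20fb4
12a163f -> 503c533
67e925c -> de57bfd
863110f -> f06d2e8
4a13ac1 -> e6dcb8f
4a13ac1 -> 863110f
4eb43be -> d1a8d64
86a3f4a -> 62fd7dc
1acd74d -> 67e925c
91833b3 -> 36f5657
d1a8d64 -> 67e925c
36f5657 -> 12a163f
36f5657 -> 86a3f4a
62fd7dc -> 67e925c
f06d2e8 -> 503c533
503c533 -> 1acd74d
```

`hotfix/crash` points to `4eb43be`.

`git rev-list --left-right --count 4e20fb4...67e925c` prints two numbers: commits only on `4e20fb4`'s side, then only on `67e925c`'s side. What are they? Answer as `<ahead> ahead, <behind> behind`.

7 ahead, 0 behind

Reachable from 4e20fb4: {12a163f, 1acd74d, 36f5657, 4e20fb4, 503c533, 62fd7dc, 67e925c, 86a3f4a, de57bfd}.
Reachable from 67e925c: {67e925c, de57bfd}.
Only in 4e20fb4's history (ahead): {12a163f, 1acd74d, 36f5657, 4e20fb4, 503c533, 62fd7dc, 86a3f4a} — 7.
Only in 67e925c's history (behind): {} — 0.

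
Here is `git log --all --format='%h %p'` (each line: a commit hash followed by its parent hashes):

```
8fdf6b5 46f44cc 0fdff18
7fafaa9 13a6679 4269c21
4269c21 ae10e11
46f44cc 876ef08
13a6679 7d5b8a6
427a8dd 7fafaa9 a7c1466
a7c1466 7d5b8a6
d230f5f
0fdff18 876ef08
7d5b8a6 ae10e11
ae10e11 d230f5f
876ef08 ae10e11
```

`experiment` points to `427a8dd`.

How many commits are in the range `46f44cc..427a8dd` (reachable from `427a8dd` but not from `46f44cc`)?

Reachable from 427a8dd: {13a6679, 4269c21, 427a8dd, 7d5b8a6, 7fafaa9, a7c1466, ae10e11, d230f5f}.
Reachable from 46f44cc: {46f44cc, 876ef08, ae10e11, d230f5f}.
In 427a8dd's history but not 46f44cc's: {13a6679, 4269c21, 427a8dd, 7d5b8a6, 7fafaa9, a7c1466} — 6 commits.

6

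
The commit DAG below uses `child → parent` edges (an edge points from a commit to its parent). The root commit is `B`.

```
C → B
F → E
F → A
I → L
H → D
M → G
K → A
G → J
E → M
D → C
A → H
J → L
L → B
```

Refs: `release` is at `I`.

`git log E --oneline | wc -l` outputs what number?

6

Walking parent pointers from E: reachable set = {B, E, G, J, L, M}.
That is 6 commits.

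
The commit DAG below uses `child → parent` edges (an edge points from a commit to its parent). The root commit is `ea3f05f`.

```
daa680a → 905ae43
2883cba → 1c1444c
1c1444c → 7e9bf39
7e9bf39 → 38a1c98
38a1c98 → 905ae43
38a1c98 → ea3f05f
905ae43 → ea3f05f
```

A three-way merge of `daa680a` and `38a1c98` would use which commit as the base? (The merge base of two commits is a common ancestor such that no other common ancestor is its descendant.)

Ancestors of daa680a: {905ae43, daa680a, ea3f05f}.
Ancestors of 38a1c98: {38a1c98, 905ae43, ea3f05f}.
Common ancestors: {905ae43, ea3f05f}.
Among these, 905ae43 is not an ancestor of any other common ancestor — it is the merge base.

905ae43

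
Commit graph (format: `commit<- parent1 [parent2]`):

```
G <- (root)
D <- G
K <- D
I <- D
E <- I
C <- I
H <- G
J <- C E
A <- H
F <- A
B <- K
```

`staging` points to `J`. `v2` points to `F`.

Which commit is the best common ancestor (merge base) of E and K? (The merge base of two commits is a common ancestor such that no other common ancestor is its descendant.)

Ancestors of E: {D, E, G, I}.
Ancestors of K: {D, G, K}.
Common ancestors: {D, G}.
Among these, D is not an ancestor of any other common ancestor — it is the merge base.

D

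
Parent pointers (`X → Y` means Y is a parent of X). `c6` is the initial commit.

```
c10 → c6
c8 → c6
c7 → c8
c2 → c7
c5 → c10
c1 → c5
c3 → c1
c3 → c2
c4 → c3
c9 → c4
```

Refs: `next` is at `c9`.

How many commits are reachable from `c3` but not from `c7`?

Reachable from c3: {c1, c10, c2, c3, c5, c6, c7, c8}.
Reachable from c7: {c6, c7, c8}.
In c3's history but not c7's: {c1, c10, c2, c3, c5} — 5 commits.

5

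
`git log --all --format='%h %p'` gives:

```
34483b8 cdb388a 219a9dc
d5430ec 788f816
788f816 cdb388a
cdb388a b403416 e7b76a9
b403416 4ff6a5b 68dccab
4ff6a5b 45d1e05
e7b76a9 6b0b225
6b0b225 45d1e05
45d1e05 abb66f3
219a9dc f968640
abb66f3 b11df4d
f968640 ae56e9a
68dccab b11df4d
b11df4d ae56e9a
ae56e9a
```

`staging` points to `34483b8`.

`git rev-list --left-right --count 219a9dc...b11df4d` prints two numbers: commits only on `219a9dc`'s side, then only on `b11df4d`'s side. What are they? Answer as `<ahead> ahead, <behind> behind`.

2 ahead, 1 behind

Reachable from 219a9dc: {219a9dc, ae56e9a, f968640}.
Reachable from b11df4d: {ae56e9a, b11df4d}.
Only in 219a9dc's history (ahead): {219a9dc, f968640} — 2.
Only in b11df4d's history (behind): {b11df4d} — 1.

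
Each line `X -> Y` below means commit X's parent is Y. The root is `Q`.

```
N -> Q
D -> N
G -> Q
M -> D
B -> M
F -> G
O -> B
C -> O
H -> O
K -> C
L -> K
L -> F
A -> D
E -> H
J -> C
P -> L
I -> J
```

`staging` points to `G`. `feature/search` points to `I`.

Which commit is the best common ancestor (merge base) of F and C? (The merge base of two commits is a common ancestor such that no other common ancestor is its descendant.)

Ancestors of F: {F, G, Q}.
Ancestors of C: {B, C, D, M, N, O, Q}.
Common ancestors: {Q}.
The only common ancestor is Q, so it is the merge base.

Q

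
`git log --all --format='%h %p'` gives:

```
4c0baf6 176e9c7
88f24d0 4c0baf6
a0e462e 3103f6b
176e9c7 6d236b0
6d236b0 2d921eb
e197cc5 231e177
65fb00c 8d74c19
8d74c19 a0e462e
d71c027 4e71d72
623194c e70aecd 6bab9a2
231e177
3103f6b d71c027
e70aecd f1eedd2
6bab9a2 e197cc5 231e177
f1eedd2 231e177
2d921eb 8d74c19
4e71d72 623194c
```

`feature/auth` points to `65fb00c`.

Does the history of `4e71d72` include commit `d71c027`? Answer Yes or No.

Ancestors of 4e71d72: {231e177, 4e71d72, 623194c, 6bab9a2, e197cc5, e70aecd, f1eedd2}.
d71c027 is not in that set, so it is not an ancestor of 4e71d72.

No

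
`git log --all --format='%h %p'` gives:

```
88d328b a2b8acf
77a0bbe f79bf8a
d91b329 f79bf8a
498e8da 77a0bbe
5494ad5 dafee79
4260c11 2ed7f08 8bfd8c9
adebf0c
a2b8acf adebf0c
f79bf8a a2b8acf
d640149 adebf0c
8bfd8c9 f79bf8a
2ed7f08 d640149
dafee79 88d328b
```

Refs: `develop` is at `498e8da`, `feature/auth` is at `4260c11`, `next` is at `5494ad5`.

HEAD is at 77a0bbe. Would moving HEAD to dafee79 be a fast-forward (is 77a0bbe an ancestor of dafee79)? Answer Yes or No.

A fast-forward from 77a0bbe to dafee79 is possible iff 77a0bbe is an ancestor of dafee79.
Ancestors of dafee79: {88d328b, a2b8acf, adebf0c, dafee79}.
77a0bbe is not among them, so fast-forward is not possible.

No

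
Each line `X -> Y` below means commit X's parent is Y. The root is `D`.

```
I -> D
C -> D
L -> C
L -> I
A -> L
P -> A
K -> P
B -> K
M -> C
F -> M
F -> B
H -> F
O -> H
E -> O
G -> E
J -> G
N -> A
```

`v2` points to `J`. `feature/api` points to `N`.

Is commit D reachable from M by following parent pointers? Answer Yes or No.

Yes

Ancestors of M (commits reachable by following parents): {C, D, M}.
D is in that set, so it is an ancestor of M.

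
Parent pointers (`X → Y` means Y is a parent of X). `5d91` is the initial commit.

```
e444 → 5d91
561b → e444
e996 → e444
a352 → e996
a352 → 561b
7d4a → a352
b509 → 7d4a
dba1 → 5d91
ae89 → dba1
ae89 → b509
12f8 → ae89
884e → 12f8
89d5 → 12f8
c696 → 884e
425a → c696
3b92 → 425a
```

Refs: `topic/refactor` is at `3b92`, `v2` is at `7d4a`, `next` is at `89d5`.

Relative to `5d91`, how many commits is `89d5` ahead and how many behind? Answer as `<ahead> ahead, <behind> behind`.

Reachable from 89d5: {12f8, 561b, 5d91, 7d4a, 89d5, a352, ae89, b509, dba1, e444, e996}.
Reachable from 5d91: {5d91}.
Only in 89d5's history (ahead): {12f8, 561b, 7d4a, 89d5, a352, ae89, b509, dba1, e444, e996} — 10.
Only in 5d91's history (behind): {} — 0.

10 ahead, 0 behind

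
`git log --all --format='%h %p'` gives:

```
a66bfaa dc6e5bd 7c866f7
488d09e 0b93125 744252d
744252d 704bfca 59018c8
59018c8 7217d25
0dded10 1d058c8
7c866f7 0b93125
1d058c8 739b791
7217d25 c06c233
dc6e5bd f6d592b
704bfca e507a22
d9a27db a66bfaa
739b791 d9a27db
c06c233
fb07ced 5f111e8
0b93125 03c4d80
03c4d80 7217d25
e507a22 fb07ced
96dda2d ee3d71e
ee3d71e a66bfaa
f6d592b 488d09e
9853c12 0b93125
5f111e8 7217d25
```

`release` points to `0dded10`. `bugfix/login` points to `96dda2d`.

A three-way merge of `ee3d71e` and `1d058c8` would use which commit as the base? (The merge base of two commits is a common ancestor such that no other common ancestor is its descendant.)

Ancestors of ee3d71e: {03c4d80, 0b93125, 488d09e, 59018c8, 5f111e8, 704bfca, 7217d25, 744252d, 7c866f7, a66bfaa, c06c233, dc6e5bd, e507a22, ee3d71e, f6d592b, fb07ced}.
Ancestors of 1d058c8: {03c4d80, 0b93125, 1d058c8, 488d09e, 59018c8, 5f111e8, 704bfca, 7217d25, 739b791, 744252d, 7c866f7, a66bfaa, c06c233, d9a27db, dc6e5bd, e507a22, f6d592b, fb07ced}.
Common ancestors: {03c4d80, 0b93125, 488d09e, 59018c8, 5f111e8, 704bfca, 7217d25, 744252d, 7c866f7, a66bfaa, c06c233, dc6e5bd, e507a22, f6d592b, fb07ced}.
Among these, a66bfaa is not an ancestor of any other common ancestor — it is the merge base.

a66bfaa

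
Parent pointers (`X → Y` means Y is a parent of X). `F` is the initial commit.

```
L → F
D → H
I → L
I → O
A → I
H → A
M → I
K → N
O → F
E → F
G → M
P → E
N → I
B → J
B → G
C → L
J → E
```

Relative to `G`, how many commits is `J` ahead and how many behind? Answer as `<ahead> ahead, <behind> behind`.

2 ahead, 5 behind

Reachable from J: {E, F, J}.
Reachable from G: {F, G, I, L, M, O}.
Only in J's history (ahead): {E, J} — 2.
Only in G's history (behind): {G, I, L, M, O} — 5.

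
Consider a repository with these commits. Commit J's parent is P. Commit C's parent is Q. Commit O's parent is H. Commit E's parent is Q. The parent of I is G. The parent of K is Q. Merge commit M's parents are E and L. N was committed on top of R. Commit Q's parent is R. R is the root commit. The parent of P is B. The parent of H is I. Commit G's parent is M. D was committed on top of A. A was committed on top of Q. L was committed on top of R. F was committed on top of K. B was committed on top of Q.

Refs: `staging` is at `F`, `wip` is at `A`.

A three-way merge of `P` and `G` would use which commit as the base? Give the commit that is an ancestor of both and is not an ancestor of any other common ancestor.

Ancestors of P: {B, P, Q, R}.
Ancestors of G: {E, G, L, M, Q, R}.
Common ancestors: {Q, R}.
Among these, Q is not an ancestor of any other common ancestor — it is the merge base.

Q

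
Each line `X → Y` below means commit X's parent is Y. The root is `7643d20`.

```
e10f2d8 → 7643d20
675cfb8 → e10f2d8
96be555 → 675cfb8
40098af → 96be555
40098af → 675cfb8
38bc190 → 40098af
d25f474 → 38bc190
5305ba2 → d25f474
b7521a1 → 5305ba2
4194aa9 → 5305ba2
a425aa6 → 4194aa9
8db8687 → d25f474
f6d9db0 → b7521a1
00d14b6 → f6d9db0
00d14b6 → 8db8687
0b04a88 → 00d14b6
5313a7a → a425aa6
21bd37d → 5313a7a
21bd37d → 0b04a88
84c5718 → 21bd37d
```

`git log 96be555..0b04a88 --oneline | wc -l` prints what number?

Reachable from 0b04a88: {00d14b6, 0b04a88, 38bc190, 40098af, 5305ba2, 675cfb8, 7643d20, 8db8687, 96be555, b7521a1, d25f474, e10f2d8, f6d9db0}.
Reachable from 96be555: {675cfb8, 7643d20, 96be555, e10f2d8}.
In 0b04a88's history but not 96be555's: {00d14b6, 0b04a88, 38bc190, 40098af, 5305ba2, 8db8687, b7521a1, d25f474, f6d9db0} — 9 commits.

9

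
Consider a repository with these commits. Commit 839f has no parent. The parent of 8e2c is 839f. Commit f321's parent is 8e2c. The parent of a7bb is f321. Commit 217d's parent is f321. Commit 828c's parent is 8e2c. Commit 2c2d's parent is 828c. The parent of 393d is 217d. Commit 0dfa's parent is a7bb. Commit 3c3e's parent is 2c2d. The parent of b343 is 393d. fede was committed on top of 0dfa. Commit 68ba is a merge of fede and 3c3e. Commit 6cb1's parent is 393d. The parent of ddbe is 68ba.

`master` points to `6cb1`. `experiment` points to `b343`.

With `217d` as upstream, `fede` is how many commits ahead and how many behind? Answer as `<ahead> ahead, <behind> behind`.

Reachable from fede: {0dfa, 839f, 8e2c, a7bb, f321, fede}.
Reachable from 217d: {217d, 839f, 8e2c, f321}.
Only in fede's history (ahead): {0dfa, a7bb, fede} — 3.
Only in 217d's history (behind): {217d} — 1.

3 ahead, 1 behind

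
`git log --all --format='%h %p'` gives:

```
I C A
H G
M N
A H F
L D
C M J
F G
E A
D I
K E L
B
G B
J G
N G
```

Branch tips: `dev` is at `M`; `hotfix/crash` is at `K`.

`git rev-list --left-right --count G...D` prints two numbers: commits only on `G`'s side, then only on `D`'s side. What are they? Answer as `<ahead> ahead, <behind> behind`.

Reachable from G: {B, G}.
Reachable from D: {A, B, C, D, F, G, H, I, J, M, N}.
Only in G's history (ahead): {} — 0.
Only in D's history (behind): {A, C, D, F, H, I, J, M, N} — 9.

0 ahead, 9 behind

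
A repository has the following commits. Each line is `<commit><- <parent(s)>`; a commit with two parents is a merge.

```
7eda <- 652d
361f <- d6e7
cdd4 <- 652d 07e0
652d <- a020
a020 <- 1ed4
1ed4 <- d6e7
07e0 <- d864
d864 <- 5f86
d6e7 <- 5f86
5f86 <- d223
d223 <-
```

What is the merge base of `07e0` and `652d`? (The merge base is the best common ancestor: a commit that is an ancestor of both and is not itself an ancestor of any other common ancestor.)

Ancestors of 07e0: {07e0, 5f86, d223, d864}.
Ancestors of 652d: {1ed4, 5f86, 652d, a020, d223, d6e7}.
Common ancestors: {5f86, d223}.
Among these, 5f86 is not an ancestor of any other common ancestor — it is the merge base.

5f86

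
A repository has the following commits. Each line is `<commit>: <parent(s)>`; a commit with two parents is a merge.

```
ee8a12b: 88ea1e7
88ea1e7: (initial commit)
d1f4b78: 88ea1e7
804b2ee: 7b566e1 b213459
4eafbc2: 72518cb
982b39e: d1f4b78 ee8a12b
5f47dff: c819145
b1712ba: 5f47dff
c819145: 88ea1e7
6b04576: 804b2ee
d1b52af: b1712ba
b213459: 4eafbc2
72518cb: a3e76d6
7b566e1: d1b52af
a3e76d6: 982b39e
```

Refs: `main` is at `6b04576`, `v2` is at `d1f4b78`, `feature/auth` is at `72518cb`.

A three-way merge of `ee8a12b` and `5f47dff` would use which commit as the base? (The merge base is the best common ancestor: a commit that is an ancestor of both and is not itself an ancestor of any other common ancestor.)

88ea1e7

Ancestors of ee8a12b: {88ea1e7, ee8a12b}.
Ancestors of 5f47dff: {5f47dff, 88ea1e7, c819145}.
Common ancestors: {88ea1e7}.
The only common ancestor is 88ea1e7, so it is the merge base.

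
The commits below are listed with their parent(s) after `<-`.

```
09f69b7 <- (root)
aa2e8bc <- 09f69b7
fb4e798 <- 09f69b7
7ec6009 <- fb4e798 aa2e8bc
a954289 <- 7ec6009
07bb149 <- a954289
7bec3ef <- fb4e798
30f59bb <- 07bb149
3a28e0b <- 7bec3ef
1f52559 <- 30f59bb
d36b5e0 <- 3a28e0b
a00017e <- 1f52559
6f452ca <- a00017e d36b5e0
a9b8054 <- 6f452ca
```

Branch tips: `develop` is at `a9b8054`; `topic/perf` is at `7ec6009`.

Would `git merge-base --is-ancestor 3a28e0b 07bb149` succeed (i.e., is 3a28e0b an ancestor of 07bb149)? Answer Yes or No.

Ancestors of 07bb149: {07bb149, 09f69b7, 7ec6009, a954289, aa2e8bc, fb4e798}.
3a28e0b is not in that set, so it is not an ancestor of 07bb149.

No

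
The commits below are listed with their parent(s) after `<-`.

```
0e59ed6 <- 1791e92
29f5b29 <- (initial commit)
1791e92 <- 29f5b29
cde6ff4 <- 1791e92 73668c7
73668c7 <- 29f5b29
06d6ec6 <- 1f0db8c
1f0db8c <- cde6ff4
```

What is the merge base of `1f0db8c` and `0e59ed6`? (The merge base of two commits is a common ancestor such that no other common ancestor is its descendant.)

Ancestors of 1f0db8c: {1791e92, 1f0db8c, 29f5b29, 73668c7, cde6ff4}.
Ancestors of 0e59ed6: {0e59ed6, 1791e92, 29f5b29}.
Common ancestors: {1791e92, 29f5b29}.
Among these, 1791e92 is not an ancestor of any other common ancestor — it is the merge base.

1791e92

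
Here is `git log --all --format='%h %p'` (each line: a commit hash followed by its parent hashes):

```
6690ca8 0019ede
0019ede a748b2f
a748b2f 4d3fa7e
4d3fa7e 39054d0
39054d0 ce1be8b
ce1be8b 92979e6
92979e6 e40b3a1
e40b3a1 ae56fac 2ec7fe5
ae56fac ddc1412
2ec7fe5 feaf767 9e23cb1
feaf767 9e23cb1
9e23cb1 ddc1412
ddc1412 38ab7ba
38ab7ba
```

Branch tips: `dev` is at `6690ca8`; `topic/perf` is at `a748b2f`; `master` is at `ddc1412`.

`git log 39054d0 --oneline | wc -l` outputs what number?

Walking parent pointers from 39054d0: reachable set = {2ec7fe5, 38ab7ba, 39054d0, 92979e6, 9e23cb1, ae56fac, ce1be8b, ddc1412, e40b3a1, feaf767}.
That is 10 commits.

10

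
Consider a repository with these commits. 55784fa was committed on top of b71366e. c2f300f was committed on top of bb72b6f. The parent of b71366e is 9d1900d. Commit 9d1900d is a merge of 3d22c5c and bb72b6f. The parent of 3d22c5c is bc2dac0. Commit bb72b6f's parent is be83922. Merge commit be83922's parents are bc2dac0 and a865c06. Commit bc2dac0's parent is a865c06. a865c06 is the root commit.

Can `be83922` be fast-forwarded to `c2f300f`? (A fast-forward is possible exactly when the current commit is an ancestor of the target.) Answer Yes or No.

A fast-forward from be83922 to c2f300f is possible iff be83922 is an ancestor of c2f300f.
Ancestors of c2f300f: {a865c06, bb72b6f, bc2dac0, be83922, c2f300f}.
be83922 is among them, so fast-forward is possible.

Yes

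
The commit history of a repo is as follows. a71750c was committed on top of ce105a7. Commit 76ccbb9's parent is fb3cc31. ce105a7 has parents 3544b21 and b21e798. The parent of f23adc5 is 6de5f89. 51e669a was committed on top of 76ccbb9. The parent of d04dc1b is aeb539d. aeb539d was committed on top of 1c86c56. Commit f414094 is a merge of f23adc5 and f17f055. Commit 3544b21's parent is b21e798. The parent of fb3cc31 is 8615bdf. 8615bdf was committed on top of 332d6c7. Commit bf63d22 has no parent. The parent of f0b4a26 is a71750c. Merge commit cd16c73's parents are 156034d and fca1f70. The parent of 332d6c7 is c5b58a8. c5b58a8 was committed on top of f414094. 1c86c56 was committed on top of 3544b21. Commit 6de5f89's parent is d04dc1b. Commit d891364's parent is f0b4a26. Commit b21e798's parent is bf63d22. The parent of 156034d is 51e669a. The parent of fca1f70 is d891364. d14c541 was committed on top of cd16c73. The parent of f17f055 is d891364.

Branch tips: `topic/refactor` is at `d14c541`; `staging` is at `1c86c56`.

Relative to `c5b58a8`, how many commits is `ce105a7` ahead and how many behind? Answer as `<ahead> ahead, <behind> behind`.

Reachable from ce105a7: {3544b21, b21e798, bf63d22, ce105a7}.
Reachable from c5b58a8: {1c86c56, 3544b21, 6de5f89, a71750c, aeb539d, b21e798, bf63d22, c5b58a8, ce105a7, d04dc1b, d891364, f0b4a26, f17f055, f23adc5, f414094}.
Only in ce105a7's history (ahead): {} — 0.
Only in c5b58a8's history (behind): {1c86c56, 6de5f89, a71750c, aeb539d, c5b58a8, d04dc1b, d891364, f0b4a26, f17f055, f23adc5, f414094} — 11.

0 ahead, 11 behind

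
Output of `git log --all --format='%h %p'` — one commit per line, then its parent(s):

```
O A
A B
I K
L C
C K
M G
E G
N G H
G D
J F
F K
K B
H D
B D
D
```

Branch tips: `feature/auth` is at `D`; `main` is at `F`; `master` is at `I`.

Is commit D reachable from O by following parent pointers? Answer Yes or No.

Yes

Ancestors of O (commits reachable by following parents): {A, B, D, O}.
D is in that set, so it is an ancestor of O.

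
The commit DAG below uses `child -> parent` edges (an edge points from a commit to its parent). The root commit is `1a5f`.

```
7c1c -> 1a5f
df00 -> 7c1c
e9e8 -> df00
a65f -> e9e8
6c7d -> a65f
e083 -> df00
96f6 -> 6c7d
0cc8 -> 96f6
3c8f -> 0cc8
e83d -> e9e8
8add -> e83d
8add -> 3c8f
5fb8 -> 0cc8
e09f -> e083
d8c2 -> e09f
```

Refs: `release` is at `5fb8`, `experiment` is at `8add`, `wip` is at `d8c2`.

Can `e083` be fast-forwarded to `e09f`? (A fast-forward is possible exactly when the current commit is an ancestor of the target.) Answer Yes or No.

A fast-forward from e083 to e09f is possible iff e083 is an ancestor of e09f.
Ancestors of e09f: {1a5f, 7c1c, df00, e083, e09f}.
e083 is among them, so fast-forward is possible.

Yes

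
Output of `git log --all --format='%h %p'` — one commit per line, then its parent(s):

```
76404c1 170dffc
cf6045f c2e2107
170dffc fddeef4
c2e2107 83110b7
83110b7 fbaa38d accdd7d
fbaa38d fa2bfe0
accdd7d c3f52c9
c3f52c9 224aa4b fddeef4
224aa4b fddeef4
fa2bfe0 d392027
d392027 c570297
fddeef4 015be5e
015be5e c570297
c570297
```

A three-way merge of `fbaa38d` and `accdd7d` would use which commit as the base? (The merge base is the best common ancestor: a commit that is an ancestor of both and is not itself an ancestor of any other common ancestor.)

Ancestors of fbaa38d: {c570297, d392027, fa2bfe0, fbaa38d}.
Ancestors of accdd7d: {015be5e, 224aa4b, accdd7d, c3f52c9, c570297, fddeef4}.
Common ancestors: {c570297}.
The only common ancestor is c570297, so it is the merge base.

c570297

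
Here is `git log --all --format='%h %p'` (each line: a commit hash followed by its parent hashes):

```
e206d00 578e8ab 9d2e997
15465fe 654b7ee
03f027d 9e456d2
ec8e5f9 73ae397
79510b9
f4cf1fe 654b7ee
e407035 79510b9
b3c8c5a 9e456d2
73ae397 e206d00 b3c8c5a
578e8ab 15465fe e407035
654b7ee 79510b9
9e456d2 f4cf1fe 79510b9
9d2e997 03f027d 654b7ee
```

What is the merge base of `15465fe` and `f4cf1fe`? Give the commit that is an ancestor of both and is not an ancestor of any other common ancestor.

654b7ee

Ancestors of 15465fe: {15465fe, 654b7ee, 79510b9}.
Ancestors of f4cf1fe: {654b7ee, 79510b9, f4cf1fe}.
Common ancestors: {654b7ee, 79510b9}.
Among these, 654b7ee is not an ancestor of any other common ancestor — it is the merge base.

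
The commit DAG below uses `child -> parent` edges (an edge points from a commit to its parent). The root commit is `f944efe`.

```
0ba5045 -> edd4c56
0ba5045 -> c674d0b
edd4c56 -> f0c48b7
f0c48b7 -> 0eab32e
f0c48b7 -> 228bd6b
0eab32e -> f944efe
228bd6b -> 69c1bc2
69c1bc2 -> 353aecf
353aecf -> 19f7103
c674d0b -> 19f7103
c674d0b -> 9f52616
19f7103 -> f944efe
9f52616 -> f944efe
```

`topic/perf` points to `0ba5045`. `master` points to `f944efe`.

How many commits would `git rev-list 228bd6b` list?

5

Walking parent pointers from 228bd6b: reachable set = {19f7103, 228bd6b, 353aecf, 69c1bc2, f944efe}.
That is 5 commits.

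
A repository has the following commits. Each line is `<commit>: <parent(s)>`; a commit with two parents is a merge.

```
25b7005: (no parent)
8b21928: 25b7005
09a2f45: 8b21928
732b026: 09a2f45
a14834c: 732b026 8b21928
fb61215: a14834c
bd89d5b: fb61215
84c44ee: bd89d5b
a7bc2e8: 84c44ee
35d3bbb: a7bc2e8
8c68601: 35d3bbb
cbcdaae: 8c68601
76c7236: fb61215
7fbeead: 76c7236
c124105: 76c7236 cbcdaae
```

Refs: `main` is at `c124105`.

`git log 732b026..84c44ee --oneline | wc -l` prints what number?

Reachable from 84c44ee: {09a2f45, 25b7005, 732b026, 84c44ee, 8b21928, a14834c, bd89d5b, fb61215}.
Reachable from 732b026: {09a2f45, 25b7005, 732b026, 8b21928}.
In 84c44ee's history but not 732b026's: {84c44ee, a14834c, bd89d5b, fb61215} — 4 commits.

4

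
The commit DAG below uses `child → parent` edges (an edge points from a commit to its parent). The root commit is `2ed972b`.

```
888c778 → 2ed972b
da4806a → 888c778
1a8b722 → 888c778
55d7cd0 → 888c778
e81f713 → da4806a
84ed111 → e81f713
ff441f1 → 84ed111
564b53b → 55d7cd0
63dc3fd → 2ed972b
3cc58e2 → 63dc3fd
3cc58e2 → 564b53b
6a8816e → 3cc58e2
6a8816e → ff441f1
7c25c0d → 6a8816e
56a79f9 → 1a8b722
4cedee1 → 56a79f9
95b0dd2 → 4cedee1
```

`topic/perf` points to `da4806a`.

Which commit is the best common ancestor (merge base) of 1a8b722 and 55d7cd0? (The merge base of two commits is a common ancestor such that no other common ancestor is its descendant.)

Ancestors of 1a8b722: {1a8b722, 2ed972b, 888c778}.
Ancestors of 55d7cd0: {2ed972b, 55d7cd0, 888c778}.
Common ancestors: {2ed972b, 888c778}.
Among these, 888c778 is not an ancestor of any other common ancestor — it is the merge base.

888c778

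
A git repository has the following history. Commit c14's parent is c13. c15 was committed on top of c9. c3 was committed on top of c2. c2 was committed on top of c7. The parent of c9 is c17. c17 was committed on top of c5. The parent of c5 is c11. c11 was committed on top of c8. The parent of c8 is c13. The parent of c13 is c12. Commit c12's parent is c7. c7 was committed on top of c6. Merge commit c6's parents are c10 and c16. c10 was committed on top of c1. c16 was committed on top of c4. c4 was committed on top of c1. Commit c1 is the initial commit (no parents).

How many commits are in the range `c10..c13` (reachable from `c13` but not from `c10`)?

6

Reachable from c13: {c1, c10, c12, c13, c16, c4, c6, c7}.
Reachable from c10: {c1, c10}.
In c13's history but not c10's: {c12, c13, c16, c4, c6, c7} — 6 commits.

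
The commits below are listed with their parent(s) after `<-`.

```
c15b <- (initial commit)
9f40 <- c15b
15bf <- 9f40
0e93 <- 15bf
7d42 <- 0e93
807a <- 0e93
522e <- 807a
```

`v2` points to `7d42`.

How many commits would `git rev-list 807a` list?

5

Walking parent pointers from 807a: reachable set = {0e93, 15bf, 807a, 9f40, c15b}.
That is 5 commits.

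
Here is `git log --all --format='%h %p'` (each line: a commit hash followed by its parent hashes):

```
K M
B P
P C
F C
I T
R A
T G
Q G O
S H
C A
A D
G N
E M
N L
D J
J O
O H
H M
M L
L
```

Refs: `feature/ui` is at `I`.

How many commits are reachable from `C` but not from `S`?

5

Reachable from C: {A, C, D, H, J, L, M, O}.
Reachable from S: {H, L, M, S}.
In C's history but not S's: {A, C, D, J, O} — 5 commits.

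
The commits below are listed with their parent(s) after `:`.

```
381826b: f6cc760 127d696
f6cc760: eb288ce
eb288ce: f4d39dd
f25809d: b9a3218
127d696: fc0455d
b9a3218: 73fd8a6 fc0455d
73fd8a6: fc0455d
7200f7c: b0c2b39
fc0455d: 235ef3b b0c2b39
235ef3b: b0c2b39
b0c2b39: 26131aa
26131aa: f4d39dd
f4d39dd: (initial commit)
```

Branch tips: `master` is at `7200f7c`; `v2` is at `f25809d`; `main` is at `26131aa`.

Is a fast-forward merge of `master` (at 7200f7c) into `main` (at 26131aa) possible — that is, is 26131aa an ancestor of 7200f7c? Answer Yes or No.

A fast-forward from 26131aa to 7200f7c is possible iff 26131aa is an ancestor of 7200f7c.
Ancestors of 7200f7c: {26131aa, 7200f7c, b0c2b39, f4d39dd}.
26131aa is among them, so fast-forward is possible.

Yes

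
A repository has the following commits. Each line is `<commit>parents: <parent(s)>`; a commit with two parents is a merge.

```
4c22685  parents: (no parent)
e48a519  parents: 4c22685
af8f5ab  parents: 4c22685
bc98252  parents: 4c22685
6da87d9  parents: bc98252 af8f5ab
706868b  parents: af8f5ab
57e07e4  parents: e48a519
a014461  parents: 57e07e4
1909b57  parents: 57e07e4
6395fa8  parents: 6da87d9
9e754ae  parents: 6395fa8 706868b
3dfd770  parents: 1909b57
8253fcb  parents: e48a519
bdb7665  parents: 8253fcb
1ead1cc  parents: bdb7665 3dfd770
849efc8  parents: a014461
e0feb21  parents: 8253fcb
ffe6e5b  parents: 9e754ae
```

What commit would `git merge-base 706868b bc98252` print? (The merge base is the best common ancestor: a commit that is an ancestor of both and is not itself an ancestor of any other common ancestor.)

4c22685

Ancestors of 706868b: {4c22685, 706868b, af8f5ab}.
Ancestors of bc98252: {4c22685, bc98252}.
Common ancestors: {4c22685}.
The only common ancestor is 4c22685, so it is the merge base.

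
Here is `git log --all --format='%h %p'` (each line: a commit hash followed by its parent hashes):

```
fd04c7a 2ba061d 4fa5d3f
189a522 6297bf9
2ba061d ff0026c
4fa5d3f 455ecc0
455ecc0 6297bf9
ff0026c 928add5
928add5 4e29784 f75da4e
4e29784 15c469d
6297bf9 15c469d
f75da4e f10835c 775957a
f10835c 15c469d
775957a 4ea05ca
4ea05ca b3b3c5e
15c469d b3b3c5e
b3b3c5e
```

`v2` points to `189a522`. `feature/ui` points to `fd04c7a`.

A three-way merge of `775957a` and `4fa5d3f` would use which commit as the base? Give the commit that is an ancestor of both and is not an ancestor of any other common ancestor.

b3b3c5e

Ancestors of 775957a: {4ea05ca, 775957a, b3b3c5e}.
Ancestors of 4fa5d3f: {15c469d, 455ecc0, 4fa5d3f, 6297bf9, b3b3c5e}.
Common ancestors: {b3b3c5e}.
The only common ancestor is b3b3c5e, so it is the merge base.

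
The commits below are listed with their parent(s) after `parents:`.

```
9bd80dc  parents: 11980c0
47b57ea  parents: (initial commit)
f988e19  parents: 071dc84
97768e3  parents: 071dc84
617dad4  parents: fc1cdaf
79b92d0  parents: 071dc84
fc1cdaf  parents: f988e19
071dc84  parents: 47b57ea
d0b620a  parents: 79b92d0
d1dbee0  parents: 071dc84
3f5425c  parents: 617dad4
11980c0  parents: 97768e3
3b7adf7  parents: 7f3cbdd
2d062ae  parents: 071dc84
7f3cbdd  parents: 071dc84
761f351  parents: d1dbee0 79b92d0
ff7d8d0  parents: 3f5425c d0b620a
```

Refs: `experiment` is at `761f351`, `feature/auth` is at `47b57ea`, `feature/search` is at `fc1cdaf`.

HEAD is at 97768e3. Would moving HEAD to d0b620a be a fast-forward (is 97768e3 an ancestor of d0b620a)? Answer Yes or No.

No

A fast-forward from 97768e3 to d0b620a is possible iff 97768e3 is an ancestor of d0b620a.
Ancestors of d0b620a: {071dc84, 47b57ea, 79b92d0, d0b620a}.
97768e3 is not among them, so fast-forward is not possible.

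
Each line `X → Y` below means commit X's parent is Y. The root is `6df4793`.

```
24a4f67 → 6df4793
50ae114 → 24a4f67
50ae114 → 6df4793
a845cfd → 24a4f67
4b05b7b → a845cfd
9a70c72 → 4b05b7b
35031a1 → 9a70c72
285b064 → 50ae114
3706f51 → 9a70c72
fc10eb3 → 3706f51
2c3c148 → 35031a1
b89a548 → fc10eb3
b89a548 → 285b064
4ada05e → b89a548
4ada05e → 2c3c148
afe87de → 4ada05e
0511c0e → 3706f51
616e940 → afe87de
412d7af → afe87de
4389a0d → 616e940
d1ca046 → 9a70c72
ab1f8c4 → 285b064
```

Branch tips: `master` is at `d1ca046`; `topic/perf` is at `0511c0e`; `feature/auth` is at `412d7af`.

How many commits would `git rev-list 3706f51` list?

Walking parent pointers from 3706f51: reachable set = {24a4f67, 3706f51, 4b05b7b, 6df4793, 9a70c72, a845cfd}.
That is 6 commits.

6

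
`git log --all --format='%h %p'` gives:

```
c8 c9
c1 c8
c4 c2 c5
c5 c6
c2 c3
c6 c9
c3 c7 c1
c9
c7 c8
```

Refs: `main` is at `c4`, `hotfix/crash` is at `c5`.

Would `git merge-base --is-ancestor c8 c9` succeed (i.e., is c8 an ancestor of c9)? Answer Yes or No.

No

Ancestors of c9: {c9}.
c8 is not in that set, so it is not an ancestor of c9.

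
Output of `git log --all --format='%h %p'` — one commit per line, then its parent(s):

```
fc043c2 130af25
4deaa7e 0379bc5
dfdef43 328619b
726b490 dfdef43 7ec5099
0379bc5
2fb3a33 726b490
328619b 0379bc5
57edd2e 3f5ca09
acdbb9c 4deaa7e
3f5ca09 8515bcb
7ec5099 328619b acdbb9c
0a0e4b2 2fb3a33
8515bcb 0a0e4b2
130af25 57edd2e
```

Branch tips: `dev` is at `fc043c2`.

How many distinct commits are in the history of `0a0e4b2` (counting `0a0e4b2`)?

Walking parent pointers from 0a0e4b2: reachable set = {0379bc5, 0a0e4b2, 2fb3a33, 328619b, 4deaa7e, 726b490, 7ec5099, acdbb9c, dfdef43}.
That is 9 commits.

9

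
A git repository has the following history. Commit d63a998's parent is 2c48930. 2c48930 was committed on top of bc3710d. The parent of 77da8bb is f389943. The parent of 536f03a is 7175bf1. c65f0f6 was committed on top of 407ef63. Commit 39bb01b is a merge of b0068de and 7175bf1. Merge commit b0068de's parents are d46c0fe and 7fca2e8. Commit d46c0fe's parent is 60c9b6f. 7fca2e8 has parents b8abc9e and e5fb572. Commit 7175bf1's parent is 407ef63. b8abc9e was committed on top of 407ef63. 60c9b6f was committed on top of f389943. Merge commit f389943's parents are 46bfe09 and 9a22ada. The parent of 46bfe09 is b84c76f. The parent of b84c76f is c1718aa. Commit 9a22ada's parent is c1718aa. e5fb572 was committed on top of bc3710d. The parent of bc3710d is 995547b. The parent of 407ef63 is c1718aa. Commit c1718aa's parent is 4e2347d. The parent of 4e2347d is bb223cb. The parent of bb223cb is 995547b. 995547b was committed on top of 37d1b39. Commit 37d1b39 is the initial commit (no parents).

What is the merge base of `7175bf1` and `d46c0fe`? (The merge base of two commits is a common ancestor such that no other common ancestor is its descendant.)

Ancestors of 7175bf1: {37d1b39, 407ef63, 4e2347d, 7175bf1, 995547b, bb223cb, c1718aa}.
Ancestors of d46c0fe: {37d1b39, 46bfe09, 4e2347d, 60c9b6f, 995547b, 9a22ada, b84c76f, bb223cb, c1718aa, d46c0fe, f389943}.
Common ancestors: {37d1b39, 4e2347d, 995547b, bb223cb, c1718aa}.
Among these, c1718aa is not an ancestor of any other common ancestor — it is the merge base.

c1718aa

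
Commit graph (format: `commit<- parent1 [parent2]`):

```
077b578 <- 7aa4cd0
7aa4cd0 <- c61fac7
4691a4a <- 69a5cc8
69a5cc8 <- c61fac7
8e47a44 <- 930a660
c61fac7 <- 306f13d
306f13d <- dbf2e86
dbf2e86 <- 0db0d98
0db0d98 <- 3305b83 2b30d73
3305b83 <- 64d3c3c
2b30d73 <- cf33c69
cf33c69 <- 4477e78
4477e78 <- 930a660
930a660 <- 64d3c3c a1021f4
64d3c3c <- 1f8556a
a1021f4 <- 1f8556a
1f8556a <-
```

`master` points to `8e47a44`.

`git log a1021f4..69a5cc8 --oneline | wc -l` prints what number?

11

Reachable from 69a5cc8: {0db0d98, 1f8556a, 2b30d73, 306f13d, 3305b83, 4477e78, 64d3c3c, 69a5cc8, 930a660, a1021f4, c61fac7, cf33c69, dbf2e86}.
Reachable from a1021f4: {1f8556a, a1021f4}.
In 69a5cc8's history but not a1021f4's: {0db0d98, 2b30d73, 306f13d, 3305b83, 4477e78, 64d3c3c, 69a5cc8, 930a660, c61fac7, cf33c69, dbf2e86} — 11 commits.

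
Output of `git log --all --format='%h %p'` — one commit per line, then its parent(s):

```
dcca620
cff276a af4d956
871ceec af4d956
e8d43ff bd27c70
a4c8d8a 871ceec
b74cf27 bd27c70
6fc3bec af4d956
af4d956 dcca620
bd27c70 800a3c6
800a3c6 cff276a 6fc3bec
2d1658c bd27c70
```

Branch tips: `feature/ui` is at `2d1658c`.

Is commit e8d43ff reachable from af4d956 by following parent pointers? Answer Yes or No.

No

Ancestors of af4d956: {af4d956, dcca620}.
e8d43ff is not in that set, so it is not an ancestor of af4d956.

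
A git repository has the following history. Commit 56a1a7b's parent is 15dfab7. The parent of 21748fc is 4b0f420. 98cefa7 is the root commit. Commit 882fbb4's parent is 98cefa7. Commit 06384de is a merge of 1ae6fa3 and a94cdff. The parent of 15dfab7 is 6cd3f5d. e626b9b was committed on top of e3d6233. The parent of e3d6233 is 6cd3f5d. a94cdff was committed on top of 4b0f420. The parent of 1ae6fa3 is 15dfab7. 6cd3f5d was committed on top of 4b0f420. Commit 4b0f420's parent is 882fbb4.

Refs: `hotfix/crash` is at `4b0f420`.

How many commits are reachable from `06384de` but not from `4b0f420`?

5

Reachable from 06384de: {06384de, 15dfab7, 1ae6fa3, 4b0f420, 6cd3f5d, 882fbb4, 98cefa7, a94cdff}.
Reachable from 4b0f420: {4b0f420, 882fbb4, 98cefa7}.
In 06384de's history but not 4b0f420's: {06384de, 15dfab7, 1ae6fa3, 6cd3f5d, a94cdff} — 5 commits.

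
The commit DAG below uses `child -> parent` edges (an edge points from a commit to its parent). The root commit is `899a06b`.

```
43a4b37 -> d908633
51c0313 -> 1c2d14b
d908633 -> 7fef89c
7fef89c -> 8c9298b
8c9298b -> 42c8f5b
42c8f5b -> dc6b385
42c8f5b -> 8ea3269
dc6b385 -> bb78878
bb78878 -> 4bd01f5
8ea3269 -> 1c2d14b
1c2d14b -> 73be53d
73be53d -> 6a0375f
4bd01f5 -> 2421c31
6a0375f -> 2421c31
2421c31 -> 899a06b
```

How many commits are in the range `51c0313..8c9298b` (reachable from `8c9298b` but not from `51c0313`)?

6

Reachable from 8c9298b: {1c2d14b, 2421c31, 42c8f5b, 4bd01f5, 6a0375f, 73be53d, 899a06b, 8c9298b, 8ea3269, bb78878, dc6b385}.
Reachable from 51c0313: {1c2d14b, 2421c31, 51c0313, 6a0375f, 73be53d, 899a06b}.
In 8c9298b's history but not 51c0313's: {42c8f5b, 4bd01f5, 8c9298b, 8ea3269, bb78878, dc6b385} — 6 commits.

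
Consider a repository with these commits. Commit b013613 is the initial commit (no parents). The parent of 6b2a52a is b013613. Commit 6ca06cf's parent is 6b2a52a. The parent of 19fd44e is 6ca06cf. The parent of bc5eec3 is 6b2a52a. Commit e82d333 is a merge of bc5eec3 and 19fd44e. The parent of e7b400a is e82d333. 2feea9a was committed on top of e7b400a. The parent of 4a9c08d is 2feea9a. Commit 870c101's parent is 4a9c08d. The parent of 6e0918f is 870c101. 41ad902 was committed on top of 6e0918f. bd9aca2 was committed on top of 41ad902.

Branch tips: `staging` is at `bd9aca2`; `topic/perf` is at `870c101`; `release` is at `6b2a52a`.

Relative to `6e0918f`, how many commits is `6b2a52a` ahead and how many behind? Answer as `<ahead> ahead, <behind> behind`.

Reachable from 6b2a52a: {6b2a52a, b013613}.
Reachable from 6e0918f: {19fd44e, 2feea9a, 4a9c08d, 6b2a52a, 6ca06cf, 6e0918f, 870c101, b013613, bc5eec3, e7b400a, e82d333}.
Only in 6b2a52a's history (ahead): {} — 0.
Only in 6e0918f's history (behind): {19fd44e, 2feea9a, 4a9c08d, 6ca06cf, 6e0918f, 870c101, bc5eec3, e7b400a, e82d333} — 9.

0 ahead, 9 behind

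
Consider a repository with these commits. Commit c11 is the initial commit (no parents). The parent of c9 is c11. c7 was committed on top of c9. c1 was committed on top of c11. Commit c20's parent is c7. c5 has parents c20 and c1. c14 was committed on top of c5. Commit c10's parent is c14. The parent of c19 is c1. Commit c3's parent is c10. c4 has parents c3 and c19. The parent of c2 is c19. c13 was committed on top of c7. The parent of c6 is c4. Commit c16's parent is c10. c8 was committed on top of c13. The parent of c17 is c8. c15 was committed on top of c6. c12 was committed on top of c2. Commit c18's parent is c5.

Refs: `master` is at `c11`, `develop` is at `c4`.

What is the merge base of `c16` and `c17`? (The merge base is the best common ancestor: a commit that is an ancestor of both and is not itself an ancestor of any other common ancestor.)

Ancestors of c16: {c1, c10, c11, c14, c16, c20, c5, c7, c9}.
Ancestors of c17: {c11, c13, c17, c7, c8, c9}.
Common ancestors: {c11, c7, c9}.
Among these, c7 is not an ancestor of any other common ancestor — it is the merge base.

c7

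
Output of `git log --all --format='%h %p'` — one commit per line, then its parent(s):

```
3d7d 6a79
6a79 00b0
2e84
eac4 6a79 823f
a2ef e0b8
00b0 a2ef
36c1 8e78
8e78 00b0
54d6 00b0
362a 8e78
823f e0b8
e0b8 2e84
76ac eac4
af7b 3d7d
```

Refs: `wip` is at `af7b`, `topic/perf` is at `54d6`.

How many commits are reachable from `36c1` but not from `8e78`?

1

Reachable from 36c1: {00b0, 2e84, 36c1, 8e78, a2ef, e0b8}.
Reachable from 8e78: {00b0, 2e84, 8e78, a2ef, e0b8}.
In 36c1's history but not 8e78's: {36c1} — 1 commit.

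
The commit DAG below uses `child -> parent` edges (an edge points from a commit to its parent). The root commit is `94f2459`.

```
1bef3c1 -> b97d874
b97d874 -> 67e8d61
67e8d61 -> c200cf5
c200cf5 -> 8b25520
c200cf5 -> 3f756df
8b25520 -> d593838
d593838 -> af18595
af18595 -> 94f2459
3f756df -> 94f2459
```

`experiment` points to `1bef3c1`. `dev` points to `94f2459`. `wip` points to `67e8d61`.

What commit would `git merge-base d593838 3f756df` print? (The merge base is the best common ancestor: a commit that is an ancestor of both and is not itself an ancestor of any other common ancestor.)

Ancestors of d593838: {94f2459, af18595, d593838}.
Ancestors of 3f756df: {3f756df, 94f2459}.
Common ancestors: {94f2459}.
The only common ancestor is 94f2459, so it is the merge base.

94f2459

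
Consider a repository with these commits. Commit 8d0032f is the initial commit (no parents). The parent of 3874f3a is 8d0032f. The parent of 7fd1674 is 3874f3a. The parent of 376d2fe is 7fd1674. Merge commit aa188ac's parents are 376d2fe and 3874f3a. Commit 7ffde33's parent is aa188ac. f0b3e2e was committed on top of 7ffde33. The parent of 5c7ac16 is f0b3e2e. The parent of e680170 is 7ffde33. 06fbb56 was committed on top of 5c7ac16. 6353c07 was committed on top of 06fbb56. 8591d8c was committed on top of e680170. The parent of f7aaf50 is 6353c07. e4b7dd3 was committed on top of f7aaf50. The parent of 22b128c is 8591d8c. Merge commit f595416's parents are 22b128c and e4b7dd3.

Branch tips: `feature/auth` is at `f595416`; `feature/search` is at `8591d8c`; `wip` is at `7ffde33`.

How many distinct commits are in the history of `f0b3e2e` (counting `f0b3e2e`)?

Walking parent pointers from f0b3e2e: reachable set = {376d2fe, 3874f3a, 7fd1674, 7ffde33, 8d0032f, aa188ac, f0b3e2e}.
That is 7 commits.

7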